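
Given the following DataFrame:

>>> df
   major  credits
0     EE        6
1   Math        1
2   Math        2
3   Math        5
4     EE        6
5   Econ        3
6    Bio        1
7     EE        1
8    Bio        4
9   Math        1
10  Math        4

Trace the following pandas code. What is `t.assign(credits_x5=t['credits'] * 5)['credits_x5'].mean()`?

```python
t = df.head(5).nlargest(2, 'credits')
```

take first 5 rows:
  major  credits
0    EE        6
1  Math        1
2  Math        2
3  Math        5
4    EE        6
take 2 rows with largest credits:
  major  credits
0    EE        6
4    EE        6
add column credits_x5 = t['credits'] * 5:
  major  credits  credits_x5
0    EE        6          30
4    EE        6          30
Hence 30.0.

30.0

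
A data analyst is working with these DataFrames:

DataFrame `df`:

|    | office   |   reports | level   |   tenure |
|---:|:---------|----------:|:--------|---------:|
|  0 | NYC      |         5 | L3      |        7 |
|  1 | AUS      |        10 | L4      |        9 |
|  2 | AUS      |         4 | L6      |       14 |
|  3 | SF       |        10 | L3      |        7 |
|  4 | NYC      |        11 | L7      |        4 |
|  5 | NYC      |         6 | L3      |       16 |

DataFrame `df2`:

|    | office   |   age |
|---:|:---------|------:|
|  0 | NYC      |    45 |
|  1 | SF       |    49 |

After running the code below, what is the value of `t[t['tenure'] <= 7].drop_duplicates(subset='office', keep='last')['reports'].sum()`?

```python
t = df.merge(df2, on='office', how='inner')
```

merge on 'office' (how='inner') → 4 rows:
  office  reports level  tenure  age
0    NYC        5    L3       7   45
1     SF       10    L3       7   49
2    NYC       11    L7       4   45
3    NYC        6    L3      16   45
filter rows where tenure <= 7:
  office  reports level  tenure  age
0    NYC        5    L3       7   45
1     SF       10    L3       7   49
2    NYC       11    L7       4   45
drop duplicate office (keep=last):
  office  reports level  tenure  age
1     SF       10    L3       7   49
2    NYC       11    L7       4   45
Reading off the sum of column 'reports', we get 21.

21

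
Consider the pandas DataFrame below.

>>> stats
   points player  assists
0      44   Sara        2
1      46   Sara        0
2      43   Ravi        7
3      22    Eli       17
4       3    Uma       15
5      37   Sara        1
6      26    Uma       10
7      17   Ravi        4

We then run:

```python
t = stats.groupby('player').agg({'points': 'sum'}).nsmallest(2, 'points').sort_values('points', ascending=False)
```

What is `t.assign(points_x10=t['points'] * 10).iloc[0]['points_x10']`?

290

group by player, sum of points:
        points
player        
Eli         22
Ravi        60
Sara       127
Uma         29
take 2 rows with smallest points:
        points
player        
Eli         22
Uma         29
sort by points descending:
        points
player        
Uma         29
Eli         22
add column points_x10 = t['points'] * 10:
        points  points_x10
player                    
Uma         29         290
Eli         22         220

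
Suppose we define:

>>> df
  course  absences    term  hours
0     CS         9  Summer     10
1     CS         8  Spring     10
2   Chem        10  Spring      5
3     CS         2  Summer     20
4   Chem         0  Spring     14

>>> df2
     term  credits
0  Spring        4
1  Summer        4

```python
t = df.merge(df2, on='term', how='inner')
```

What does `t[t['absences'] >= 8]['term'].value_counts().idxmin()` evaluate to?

Summer

merge on 'term' (how='inner') → 5 rows:
  course  absences    term  hours  credits
0     CS         9  Summer     10        4
1     CS         8  Spring     10        4
2   Chem        10  Spring      5        4
3     CS         2  Summer     20        4
4   Chem         0  Spring     14        4
filter rows where absences >= 8:
  course  absences    term  hours  credits
0     CS         9  Summer     10        4
1     CS         8  Spring     10        4
2   Chem        10  Spring      5        4
value_counts of term:
term
Spring    2
Summer    1
Name: count, dtype: int64
Then the label with the smallest value: Summer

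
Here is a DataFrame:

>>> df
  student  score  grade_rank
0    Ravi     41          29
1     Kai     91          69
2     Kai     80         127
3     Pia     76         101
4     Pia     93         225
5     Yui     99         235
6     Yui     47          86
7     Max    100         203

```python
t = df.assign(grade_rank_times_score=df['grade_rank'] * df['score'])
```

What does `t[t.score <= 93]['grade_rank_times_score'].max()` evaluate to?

add column grade_rank_times_score = df['grade_rank'] * df['score']:
  student  score  grade_rank  grade_rank_times_score
0    Ravi     41          29                    1189
1     Kai     91          69                    6279
2     Kai     80         127                   10160
3     Pia     76         101                    7676
4     Pia     93         225                   20925
5     Yui     99         235                   23265
6     Yui     47          86                    4042
7     Max    100         203                   20300
filter rows where score <= 93:
  student  score  grade_rank  grade_rank_times_score
0    Ravi     41          29                    1189
1     Kai     91          69                    6279
2     Kai     80         127                   10160
3     Pia     76         101                    7676
4     Pia     93         225                   20925
6     Yui     47          86                    4042
Then the max of column 'grade_rank_times_score': 20925

20925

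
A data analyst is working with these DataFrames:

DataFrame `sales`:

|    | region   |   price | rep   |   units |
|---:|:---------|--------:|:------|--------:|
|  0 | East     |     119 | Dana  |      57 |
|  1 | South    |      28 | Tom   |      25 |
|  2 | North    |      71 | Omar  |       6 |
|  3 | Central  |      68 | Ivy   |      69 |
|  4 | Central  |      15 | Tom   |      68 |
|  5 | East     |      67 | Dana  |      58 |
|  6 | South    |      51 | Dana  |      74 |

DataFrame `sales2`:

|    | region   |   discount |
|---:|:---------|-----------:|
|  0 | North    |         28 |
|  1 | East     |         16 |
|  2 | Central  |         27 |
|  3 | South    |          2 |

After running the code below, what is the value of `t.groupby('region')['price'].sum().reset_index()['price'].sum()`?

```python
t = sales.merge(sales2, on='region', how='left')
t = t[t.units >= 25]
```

348

merge on 'region' (how='left') → 7 rows:
    region  price   rep  units  discount
0     East    119  Dana     57        16
1    South     28   Tom     25         2
2    North     71  Omar      6        28
3  Central     68   Ivy     69        27
4  Central     15   Tom     68        27
5     East     67  Dana     58        16
6    South     51  Dana     74         2
filter rows where units >= 25:
    region  price   rep  units  discount
0     East    119  Dana     57        16
1    South     28   Tom     25         2
3  Central     68   Ivy     69        27
4  Central     15   Tom     68        27
5     East     67  Dana     58        16
6    South     51  Dana     74         2
group by region, sum of price:
region
Central     83
East       186
South       79
Name: price, dtype: int64
reset_index():
    region  price
0  Central     83
1     East    186
2    South     79
Reading off the sum of column 'price', we get 348.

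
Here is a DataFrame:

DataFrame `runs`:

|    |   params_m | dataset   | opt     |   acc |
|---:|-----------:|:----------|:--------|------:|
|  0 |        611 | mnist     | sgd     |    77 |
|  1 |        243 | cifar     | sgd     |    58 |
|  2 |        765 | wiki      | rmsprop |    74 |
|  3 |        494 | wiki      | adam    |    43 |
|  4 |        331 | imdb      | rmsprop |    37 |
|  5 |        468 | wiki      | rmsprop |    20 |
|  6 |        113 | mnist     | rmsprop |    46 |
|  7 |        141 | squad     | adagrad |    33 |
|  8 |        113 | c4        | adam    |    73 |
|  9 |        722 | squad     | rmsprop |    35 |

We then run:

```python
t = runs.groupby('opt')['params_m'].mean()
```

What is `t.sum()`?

1351.3

group by opt, mean of params_m:
opt
adagrad    141.0
adam       303.5
rmsprop    479.8
sgd        427.0
Name: params_m, dtype: float64
Taking the sum of the resulting series gives 1351.3.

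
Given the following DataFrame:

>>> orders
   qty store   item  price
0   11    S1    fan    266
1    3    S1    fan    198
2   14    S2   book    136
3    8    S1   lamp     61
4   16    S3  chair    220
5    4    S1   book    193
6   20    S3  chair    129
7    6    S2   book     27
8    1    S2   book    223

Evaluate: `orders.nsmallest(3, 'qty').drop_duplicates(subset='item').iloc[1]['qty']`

take 3 rows with smallest qty:
   qty store  item  price
8    1    S2  book    223
1    3    S1   fan    198
5    4    S1  book    193
drop duplicate item (keep=first):
   qty store  item  price
8    1    S2  book    223
1    3    S1   fan    198
The value at position 1, column 'qty' is 3.

3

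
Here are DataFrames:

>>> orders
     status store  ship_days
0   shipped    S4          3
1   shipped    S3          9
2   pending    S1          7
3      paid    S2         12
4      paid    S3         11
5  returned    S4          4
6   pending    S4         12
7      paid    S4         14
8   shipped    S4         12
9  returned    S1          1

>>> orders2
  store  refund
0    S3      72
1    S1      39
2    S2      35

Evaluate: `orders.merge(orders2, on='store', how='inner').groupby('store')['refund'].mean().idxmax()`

S3

merge on 'store' (how='inner') → 5 rows:
     status store  ship_days  refund
0   shipped    S3          9      72
1   pending    S1          7      39
2      paid    S2         12      35
3      paid    S3         11      72
4  returned    S1          1      39
group by store, mean of refund:
store
S1    39.0
S2    35.0
S3    72.0
Name: refund, dtype: float64
So idxmax() = S3.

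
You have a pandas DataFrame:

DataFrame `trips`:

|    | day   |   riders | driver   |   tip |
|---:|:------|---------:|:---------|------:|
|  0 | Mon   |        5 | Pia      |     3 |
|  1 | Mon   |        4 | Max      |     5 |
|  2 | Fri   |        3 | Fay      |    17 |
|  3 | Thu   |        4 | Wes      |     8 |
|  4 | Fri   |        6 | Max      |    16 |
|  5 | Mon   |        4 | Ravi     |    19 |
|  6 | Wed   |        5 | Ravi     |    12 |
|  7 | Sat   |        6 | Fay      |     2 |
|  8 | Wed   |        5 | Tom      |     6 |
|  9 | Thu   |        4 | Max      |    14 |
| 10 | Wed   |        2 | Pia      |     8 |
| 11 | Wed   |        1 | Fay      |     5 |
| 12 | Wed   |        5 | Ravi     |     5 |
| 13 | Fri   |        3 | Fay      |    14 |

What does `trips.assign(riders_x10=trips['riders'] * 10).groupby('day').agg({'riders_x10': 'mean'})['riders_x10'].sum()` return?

add column riders_x10 = trips['riders'] * 10:
    day  riders driver  tip  riders_x10
0   Mon       5    Pia    3          50
1   Mon       4    Max    5          40
2   Fri       3    Fay   17          30
3   Thu       4    Wes    8          40
4   Fri       6    Max   16          60
5   Mon       4   Ravi   19          40
6   Wed       5   Ravi   12          50
7   Sat       6    Fay    2          60
8   Wed       5    Tom    6          50
9   Thu       4    Max   14          40
10  Wed       2    Pia    8          20
11  Wed       1    Fay    5          10
12  Wed       5   Ravi    5          50
13  Fri       3    Fay   14          30
group by day, mean of riders_x10:
     riders_x10
day            
Fri   40.000000
Mon   43.333333
Sat   60.000000
Thu   40.000000
Wed   36.000000
Reading off the sum of column 'riders_x10', we get 219.333333333.

219.333333333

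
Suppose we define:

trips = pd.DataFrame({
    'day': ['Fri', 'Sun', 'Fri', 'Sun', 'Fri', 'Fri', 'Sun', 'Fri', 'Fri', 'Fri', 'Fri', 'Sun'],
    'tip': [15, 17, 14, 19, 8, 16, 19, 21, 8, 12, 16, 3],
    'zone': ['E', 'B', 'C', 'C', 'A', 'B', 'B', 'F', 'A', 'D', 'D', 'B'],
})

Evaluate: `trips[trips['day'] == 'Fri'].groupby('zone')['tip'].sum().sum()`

110

filter rows where day == 'Fri':
    day  tip zone
0   Fri   15    E
2   Fri   14    C
4   Fri    8    A
5   Fri   16    B
7   Fri   21    F
8   Fri    8    A
9   Fri   12    D
10  Fri   16    D
group by zone, sum of tip:
zone
A    16
B    16
C    14
D    28
E    15
F    21
Name: tip, dtype: int64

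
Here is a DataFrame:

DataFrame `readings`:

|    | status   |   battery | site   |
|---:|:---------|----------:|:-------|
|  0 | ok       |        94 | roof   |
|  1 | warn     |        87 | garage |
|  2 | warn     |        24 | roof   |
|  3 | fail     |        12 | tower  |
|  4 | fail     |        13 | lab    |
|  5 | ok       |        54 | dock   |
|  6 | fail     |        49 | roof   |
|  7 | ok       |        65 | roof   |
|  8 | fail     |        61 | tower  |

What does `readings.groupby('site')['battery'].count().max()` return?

4

group by site, count of battery:
site
dock      1
garage    1
lab       1
roof      4
tower     2
Name: battery, dtype: int64
Finally, max of the resulting series = 4.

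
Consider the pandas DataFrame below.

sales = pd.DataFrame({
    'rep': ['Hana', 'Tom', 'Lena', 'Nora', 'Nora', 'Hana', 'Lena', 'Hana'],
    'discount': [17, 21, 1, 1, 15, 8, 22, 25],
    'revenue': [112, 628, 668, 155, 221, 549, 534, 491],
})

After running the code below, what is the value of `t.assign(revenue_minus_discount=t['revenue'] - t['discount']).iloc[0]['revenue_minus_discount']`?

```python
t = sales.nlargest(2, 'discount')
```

take 2 rows with largest discount:
    rep  discount  revenue
7  Hana        25      491
6  Lena        22      534
add column revenue_minus_discount = t['revenue'] - t['discount']:
    rep  discount  revenue  revenue_minus_discount
7  Hana        25      491                     466
6  Lena        22      534                     512
Finally, value at position 0, column 'revenue_minus_discount' = 466.

466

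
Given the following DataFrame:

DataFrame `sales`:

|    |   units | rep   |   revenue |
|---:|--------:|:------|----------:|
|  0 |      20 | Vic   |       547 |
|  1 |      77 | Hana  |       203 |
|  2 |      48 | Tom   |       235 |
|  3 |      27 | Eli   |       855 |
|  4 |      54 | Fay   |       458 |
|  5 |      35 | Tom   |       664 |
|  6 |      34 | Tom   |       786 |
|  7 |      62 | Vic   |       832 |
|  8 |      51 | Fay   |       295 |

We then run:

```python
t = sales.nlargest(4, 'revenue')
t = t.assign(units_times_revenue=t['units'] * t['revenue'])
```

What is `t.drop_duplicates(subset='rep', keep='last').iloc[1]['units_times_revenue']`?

take 4 rows with largest revenue:
   units  rep  revenue
3     27  Eli      855
7     62  Vic      832
6     34  Tom      786
5     35  Tom      664
add column units_times_revenue = t['units'] * t['revenue']:
   units  rep  revenue  units_times_revenue
3     27  Eli      855                23085
7     62  Vic      832                51584
6     34  Tom      786                26724
5     35  Tom      664                23240
drop duplicate rep (keep=last):
   units  rep  revenue  units_times_revenue
3     27  Eli      855                23085
7     62  Vic      832                51584
5     35  Tom      664                23240
Finally, value at position 1, column 'units_times_revenue' = 51584.

51584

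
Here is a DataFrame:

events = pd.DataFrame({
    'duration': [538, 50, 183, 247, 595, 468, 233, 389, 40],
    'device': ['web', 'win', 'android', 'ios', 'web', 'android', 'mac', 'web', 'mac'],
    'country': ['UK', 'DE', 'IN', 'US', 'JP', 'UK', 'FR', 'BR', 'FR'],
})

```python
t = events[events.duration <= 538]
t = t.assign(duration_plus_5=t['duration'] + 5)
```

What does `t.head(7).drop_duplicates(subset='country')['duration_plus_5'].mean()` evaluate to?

278.333333333

filter rows where duration <= 538:
   duration   device country
0       538      web      UK
1        50      win      DE
2       183  android      IN
3       247      ios      US
5       468  android      UK
6       233      mac      FR
7       389      web      BR
8        40      mac      FR
add column duration_plus_5 = t['duration'] + 5:
   duration   device country  duration_plus_5
0       538      web      UK              543
1        50      win      DE               55
2       183  android      IN              188
3       247      ios      US              252
5       468  android      UK              473
6       233      mac      FR              238
7       389      web      BR              394
8        40      mac      FR               45
take first 7 rows:
   duration   device country  duration_plus_5
0       538      web      UK              543
1        50      win      DE               55
2       183  android      IN              188
3       247      ios      US              252
5       468  android      UK              473
6       233      mac      FR              238
7       389      web      BR              394
drop duplicate country (keep=first):
   duration   device country  duration_plus_5
0       538      web      UK              543
1        50      win      DE               55
2       183  android      IN              188
3       247      ios      US              252
6       233      mac      FR              238
7       389      web      BR              394
So mean() = 278.333333333.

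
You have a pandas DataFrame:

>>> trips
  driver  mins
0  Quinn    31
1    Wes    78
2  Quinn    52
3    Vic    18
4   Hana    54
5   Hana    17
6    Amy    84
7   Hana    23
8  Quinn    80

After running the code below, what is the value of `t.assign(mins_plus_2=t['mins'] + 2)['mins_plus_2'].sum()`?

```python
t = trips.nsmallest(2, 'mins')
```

take 2 rows with smallest mins:
  driver  mins
5   Hana    17
3    Vic    18
add column mins_plus_2 = t['mins'] + 2:
  driver  mins  mins_plus_2
5   Hana    17           19
3    Vic    18           20
Taking the sum of column 'mins_plus_2' gives 39.

39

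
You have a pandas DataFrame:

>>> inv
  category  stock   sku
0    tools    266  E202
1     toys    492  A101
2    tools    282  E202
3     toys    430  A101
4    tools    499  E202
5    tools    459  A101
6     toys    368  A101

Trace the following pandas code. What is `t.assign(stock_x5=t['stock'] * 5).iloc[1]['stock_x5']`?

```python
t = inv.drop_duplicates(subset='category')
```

drop duplicate category (keep=first):
  category  stock   sku
0    tools    266  E202
1     toys    492  A101
add column stock_x5 = t['stock'] * 5:
  category  stock   sku  stock_x5
0    tools    266  E202      1330
1     toys    492  A101      2460
Hence 2460.

2460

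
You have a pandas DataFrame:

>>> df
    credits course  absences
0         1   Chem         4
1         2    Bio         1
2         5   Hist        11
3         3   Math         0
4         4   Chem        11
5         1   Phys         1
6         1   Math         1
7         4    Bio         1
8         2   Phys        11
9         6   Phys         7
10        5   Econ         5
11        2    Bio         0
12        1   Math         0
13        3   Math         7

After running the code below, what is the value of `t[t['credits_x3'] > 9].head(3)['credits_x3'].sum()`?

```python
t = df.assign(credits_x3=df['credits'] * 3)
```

39

add column credits_x3 = df['credits'] * 3:
    credits course  absences  credits_x3
0         1   Chem         4           3
1         2    Bio         1           6
2         5   Hist        11          15
3         3   Math         0           9
4         4   Chem        11          12
5         1   Phys         1           3
6         1   Math         1           3
7         4    Bio         1          12
8         2   Phys        11           6
9         6   Phys         7          18
10        5   Econ         5          15
11        2    Bio         0           6
12        1   Math         0           3
13        3   Math         7           9
filter rows where credits_x3 > 9:
    credits course  absences  credits_x3
2         5   Hist        11          15
4         4   Chem        11          12
7         4    Bio         1          12
9         6   Phys         7          18
10        5   Econ         5          15
take first 3 rows:
   credits course  absences  credits_x3
2        5   Hist        11          15
4        4   Chem        11          12
7        4    Bio         1          12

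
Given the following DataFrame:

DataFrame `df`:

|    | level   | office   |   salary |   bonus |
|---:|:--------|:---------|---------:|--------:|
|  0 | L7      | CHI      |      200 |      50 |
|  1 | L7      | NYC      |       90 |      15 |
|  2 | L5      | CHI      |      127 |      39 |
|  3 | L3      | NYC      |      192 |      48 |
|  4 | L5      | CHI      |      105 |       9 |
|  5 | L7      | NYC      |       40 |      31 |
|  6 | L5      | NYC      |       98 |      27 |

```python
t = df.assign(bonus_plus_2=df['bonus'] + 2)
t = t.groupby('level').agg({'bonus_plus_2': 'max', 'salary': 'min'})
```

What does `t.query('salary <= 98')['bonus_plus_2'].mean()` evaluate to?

add column bonus_plus_2 = df['bonus'] + 2:
  level office  salary  bonus  bonus_plus_2
0    L7    CHI     200     50            52
1    L7    NYC      90     15            17
2    L5    CHI     127     39            41
3    L3    NYC     192     48            50
4    L5    CHI     105      9            11
5    L7    NYC      40     31            33
6    L5    NYC      98     27            29
group by level: max(bonus_plus_2), min(salary):
       bonus_plus_2  salary
level                      
L3               50     192
L5               41      98
L7               52      40
filter rows where salary <= 98:
       bonus_plus_2  salary
level                      
L5               41      98
L7               52      40
Taking the mean of column 'bonus_plus_2' gives 46.5.

46.5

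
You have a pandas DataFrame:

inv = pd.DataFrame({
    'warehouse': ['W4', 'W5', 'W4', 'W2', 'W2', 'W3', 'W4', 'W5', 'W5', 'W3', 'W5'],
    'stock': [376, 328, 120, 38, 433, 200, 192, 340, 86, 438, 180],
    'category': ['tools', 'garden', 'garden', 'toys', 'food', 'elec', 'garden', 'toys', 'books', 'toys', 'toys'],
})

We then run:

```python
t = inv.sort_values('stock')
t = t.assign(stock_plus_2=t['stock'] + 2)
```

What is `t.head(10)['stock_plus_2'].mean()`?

231.3

sort by stock:
   warehouse  stock category
3         W2     38     toys
8         W5     86    books
2         W4    120   garden
10        W5    180     toys
6         W4    192   garden
5         W3    200     elec
1         W5    328   garden
7         W5    340     toys
0         W4    376    tools
4         W2    433     food
9         W3    438     toys
add column stock_plus_2 = t['stock'] + 2:
   warehouse  stock category  stock_plus_2
3         W2     38     toys            40
8         W5     86    books            88
2         W4    120   garden           122
10        W5    180     toys           182
6         W4    192   garden           194
5         W3    200     elec           202
1         W5    328   garden           330
7         W5    340     toys           342
0         W4    376    tools           378
4         W2    433     food           435
9         W3    438     toys           440
take first 10 rows:
   warehouse  stock category  stock_plus_2
3         W2     38     toys            40
8         W5     86    books            88
2         W4    120   garden           122
10        W5    180     toys           182
6         W4    192   garden           194
5         W3    200     elec           202
1         W5    328   garden           330
7         W5    340     toys           342
0         W4    376    tools           378
4         W2    433     food           435
Then the mean of column 'stock_plus_2': 231.3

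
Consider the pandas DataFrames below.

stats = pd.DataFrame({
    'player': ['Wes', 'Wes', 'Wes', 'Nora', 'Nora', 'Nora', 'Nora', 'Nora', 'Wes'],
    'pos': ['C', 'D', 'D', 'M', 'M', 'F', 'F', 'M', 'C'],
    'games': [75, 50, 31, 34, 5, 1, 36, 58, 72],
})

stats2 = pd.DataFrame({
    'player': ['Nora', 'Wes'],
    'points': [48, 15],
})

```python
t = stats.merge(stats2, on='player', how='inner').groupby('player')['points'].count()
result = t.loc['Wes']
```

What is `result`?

merge on 'player' (how='inner') → 9 rows:
  player pos  games  points
0    Wes   C     75      15
1    Wes   D     50      15
2    Wes   D     31      15
3   Nora   M     34      48
4   Nora   M      5      48
5   Nora   F      1      48
6   Nora   F     36      48
7   Nora   M     58      48
8    Wes   C     72      15
group by player, count of points:
player
Nora    5
Wes     4
Name: points, dtype: int64
So loc['Wes'] = 4.

4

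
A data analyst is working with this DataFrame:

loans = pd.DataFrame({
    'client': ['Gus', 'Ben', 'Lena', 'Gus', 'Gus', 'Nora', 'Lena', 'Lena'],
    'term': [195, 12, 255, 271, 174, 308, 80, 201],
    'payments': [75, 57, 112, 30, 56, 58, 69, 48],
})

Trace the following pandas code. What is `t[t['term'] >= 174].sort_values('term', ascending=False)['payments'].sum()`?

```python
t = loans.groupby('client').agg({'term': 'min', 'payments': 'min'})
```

group by client: min(term), min(payments):
        term  payments
client                
Ben       12        57
Gus      174        30
Lena      80        48
Nora     308        58
filter rows where term >= 174:
        term  payments
client                
Gus      174        30
Nora     308        58
sort by term descending:
        term  payments
client                
Nora     308        58
Gus      174        30
sum of column 'payments' → 88

88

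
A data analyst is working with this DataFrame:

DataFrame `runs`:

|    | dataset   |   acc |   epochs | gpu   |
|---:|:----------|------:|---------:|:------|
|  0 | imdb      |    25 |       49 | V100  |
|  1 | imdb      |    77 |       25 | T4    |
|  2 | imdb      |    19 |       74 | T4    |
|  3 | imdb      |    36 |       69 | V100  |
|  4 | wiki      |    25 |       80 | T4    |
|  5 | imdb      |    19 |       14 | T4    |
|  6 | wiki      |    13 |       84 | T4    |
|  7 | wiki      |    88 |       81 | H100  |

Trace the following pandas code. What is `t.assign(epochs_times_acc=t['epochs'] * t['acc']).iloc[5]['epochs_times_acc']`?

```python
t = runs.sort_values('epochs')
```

2000

sort by epochs:
  dataset  acc  epochs   gpu
5    imdb   19      14    T4
1    imdb   77      25    T4
0    imdb   25      49  V100
3    imdb   36      69  V100
2    imdb   19      74    T4
4    wiki   25      80    T4
7    wiki   88      81  H100
6    wiki   13      84    T4
add column epochs_times_acc = t['epochs'] * t['acc']:
  dataset  acc  epochs   gpu  epochs_times_acc
5    imdb   19      14    T4               266
1    imdb   77      25    T4              1925
0    imdb   25      49  V100              1225
3    imdb   36      69  V100              2484
2    imdb   19      74    T4              1406
4    wiki   25      80    T4              2000
7    wiki   88      81  H100              7128
6    wiki   13      84    T4              1092
Reading off the value at position 5, column 'epochs_times_acc', we get 2000.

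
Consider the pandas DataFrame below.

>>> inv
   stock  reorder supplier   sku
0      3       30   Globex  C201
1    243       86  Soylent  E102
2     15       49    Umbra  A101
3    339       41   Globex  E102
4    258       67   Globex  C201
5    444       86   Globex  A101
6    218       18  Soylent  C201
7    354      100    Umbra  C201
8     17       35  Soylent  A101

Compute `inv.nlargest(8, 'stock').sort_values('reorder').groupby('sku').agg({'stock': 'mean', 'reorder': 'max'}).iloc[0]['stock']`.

158.666666667

take 8 rows with largest stock:
   stock  reorder supplier   sku
5    444       86   Globex  A101
7    354      100    Umbra  C201
3    339       41   Globex  E102
4    258       67   Globex  C201
1    243       86  Soylent  E102
6    218       18  Soylent  C201
8     17       35  Soylent  A101
2     15       49    Umbra  A101
sort by reorder:
   stock  reorder supplier   sku
6    218       18  Soylent  C201
8     17       35  Soylent  A101
3    339       41   Globex  E102
2     15       49    Umbra  A101
4    258       67   Globex  C201
5    444       86   Globex  A101
1    243       86  Soylent  E102
7    354      100    Umbra  C201
group by sku: mean(stock), max(reorder):
           stock  reorder
sku                      
A101  158.666667       86
C201  276.666667      100
E102  291.000000       86
Hence 158.666666667.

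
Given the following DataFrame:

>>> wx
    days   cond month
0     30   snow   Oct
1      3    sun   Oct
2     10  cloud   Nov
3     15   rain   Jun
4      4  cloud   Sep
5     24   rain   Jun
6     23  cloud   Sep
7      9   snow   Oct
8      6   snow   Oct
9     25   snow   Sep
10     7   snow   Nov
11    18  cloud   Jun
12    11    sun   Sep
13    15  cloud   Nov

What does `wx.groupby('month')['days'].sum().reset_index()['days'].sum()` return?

200

group by month, sum of days:
month
Jun    57
Nov    32
Oct    48
Sep    63
Name: days, dtype: int64
reset_index():
  month  days
0   Jun    57
1   Nov    32
2   Oct    48
3   Sep    63
Taking the sum of column 'days' gives 200.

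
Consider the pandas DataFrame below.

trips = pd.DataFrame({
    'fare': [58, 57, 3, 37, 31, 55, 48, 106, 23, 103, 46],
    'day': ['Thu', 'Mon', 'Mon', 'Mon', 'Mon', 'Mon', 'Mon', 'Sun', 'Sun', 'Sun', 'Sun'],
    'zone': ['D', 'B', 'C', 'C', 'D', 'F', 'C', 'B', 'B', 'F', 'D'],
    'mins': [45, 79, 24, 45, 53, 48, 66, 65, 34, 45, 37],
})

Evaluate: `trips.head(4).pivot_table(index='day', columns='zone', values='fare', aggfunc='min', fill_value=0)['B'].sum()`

57

take first 4 rows:
   fare  day zone  mins
0    58  Thu    D    45
1    57  Mon    B    79
2     3  Mon    C    24
3    37  Mon    C    45
pivot: rows=day, cols=zone, min(fare):
zone   B  C   D
day            
Mon   57  3   0
Thu    0  0  58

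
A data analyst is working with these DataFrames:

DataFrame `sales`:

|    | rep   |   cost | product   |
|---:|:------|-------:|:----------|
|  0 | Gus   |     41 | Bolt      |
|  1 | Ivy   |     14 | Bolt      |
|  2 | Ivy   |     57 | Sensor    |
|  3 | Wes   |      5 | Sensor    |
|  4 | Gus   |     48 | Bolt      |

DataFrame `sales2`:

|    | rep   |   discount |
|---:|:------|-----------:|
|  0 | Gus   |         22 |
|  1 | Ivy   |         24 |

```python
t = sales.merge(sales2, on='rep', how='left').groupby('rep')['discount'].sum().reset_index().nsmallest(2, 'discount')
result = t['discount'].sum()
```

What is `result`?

44.0

merge on 'rep' (how='left') → 5 rows:
   rep  cost product  discount
0  Gus    41    Bolt      22.0
1  Ivy    14    Bolt      24.0
2  Ivy    57  Sensor      24.0
3  Wes     5  Sensor       NaN
4  Gus    48    Bolt      22.0
group by rep, sum of discount:
rep
Gus    44.0
Ivy    48.0
Wes     0.0
Name: discount, dtype: float64
reset_index():
   rep  discount
0  Gus      44.0
1  Ivy      48.0
2  Wes       0.0
take 2 rows with smallest discount:
   rep  discount
2  Wes       0.0
0  Gus      44.0
Reading off the sum of column 'discount', we get 44.0.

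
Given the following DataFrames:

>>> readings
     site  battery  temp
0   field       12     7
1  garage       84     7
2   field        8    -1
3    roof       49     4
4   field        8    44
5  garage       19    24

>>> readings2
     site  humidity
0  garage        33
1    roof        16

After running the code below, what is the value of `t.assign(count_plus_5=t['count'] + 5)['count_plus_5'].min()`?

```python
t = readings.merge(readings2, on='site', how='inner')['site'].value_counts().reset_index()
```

merge on 'site' (how='inner') → 3 rows:
     site  battery  temp  humidity
0  garage       84     7        33
1    roof       49     4        16
2  garage       19    24        33
value_counts of site:
site
garage    2
roof      1
Name: count, dtype: int64
reset_index():
     site  count
0  garage      2
1    roof      1
add column count_plus_5 = t['count'] + 5:
     site  count  count_plus_5
0  garage      2             7
1    roof      1             6
min of column 'count_plus_5' → 6

6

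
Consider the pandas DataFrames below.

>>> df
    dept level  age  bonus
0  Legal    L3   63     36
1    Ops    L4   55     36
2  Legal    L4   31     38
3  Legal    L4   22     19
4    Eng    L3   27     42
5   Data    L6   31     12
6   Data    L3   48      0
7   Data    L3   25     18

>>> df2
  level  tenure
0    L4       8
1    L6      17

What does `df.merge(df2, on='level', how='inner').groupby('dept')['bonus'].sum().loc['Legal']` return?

merge on 'level' (how='inner') → 4 rows:
    dept level  age  bonus  tenure
0    Ops    L4   55     36       8
1  Legal    L4   31     38       8
2  Legal    L4   22     19       8
3   Data    L6   31     12      17
group by dept, sum of bonus:
dept
Data     12
Legal    57
Ops      36
Name: bonus, dtype: int64
The value at index 'Legal' is 57.

57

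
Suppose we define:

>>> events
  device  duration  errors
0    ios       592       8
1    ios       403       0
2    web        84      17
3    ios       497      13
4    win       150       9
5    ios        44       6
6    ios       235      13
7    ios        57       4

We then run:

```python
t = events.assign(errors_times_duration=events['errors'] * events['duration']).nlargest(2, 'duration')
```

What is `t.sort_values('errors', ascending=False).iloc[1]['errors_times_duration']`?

add column errors_times_duration = events['errors'] * events['duration']:
  device  duration  errors  errors_times_duration
0    ios       592       8                   4736
1    ios       403       0                      0
2    web        84      17                   1428
3    ios       497      13                   6461
4    win       150       9                   1350
5    ios        44       6                    264
6    ios       235      13                   3055
7    ios        57       4                    228
take 2 rows with largest duration:
  device  duration  errors  errors_times_duration
0    ios       592       8                   4736
3    ios       497      13                   6461
sort by errors descending:
  device  duration  errors  errors_times_duration
3    ios       497      13                   6461
0    ios       592       8                   4736

4736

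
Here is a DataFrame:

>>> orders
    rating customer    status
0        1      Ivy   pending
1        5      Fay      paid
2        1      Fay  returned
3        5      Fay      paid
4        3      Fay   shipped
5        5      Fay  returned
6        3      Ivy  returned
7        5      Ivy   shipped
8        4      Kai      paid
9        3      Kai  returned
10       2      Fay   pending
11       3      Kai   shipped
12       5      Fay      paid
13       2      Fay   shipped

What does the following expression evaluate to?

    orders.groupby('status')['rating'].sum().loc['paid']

group by status, sum of rating:
status
paid        19
pending      3
returned    12
shipped     13
Name: rating, dtype: int64
Finally, value at index 'paid' = 19.

19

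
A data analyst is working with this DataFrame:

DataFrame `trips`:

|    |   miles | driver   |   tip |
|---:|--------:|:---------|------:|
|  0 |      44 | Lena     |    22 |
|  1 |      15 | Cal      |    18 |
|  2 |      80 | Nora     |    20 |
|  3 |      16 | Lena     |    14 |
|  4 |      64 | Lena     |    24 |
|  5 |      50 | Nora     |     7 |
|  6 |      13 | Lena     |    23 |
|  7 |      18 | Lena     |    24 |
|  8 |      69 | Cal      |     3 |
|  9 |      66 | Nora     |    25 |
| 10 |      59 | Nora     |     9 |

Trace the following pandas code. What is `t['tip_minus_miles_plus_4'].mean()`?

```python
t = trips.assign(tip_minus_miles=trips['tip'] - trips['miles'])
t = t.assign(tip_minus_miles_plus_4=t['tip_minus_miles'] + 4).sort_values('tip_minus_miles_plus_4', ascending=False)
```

add column tip_minus_miles = trips['tip'] - trips['miles']:
    miles driver  tip  tip_minus_miles
0      44   Lena   22              -22
1      15    Cal   18                3
2      80   Nora   20              -60
3      16   Lena   14               -2
4      64   Lena   24              -40
5      50   Nora    7              -43
6      13   Lena   23               10
7      18   Lena   24                6
8      69    Cal    3              -66
9      66   Nora   25              -41
10     59   Nora    9              -50
add column tip_minus_miles_plus_4 = t['tip_minus_miles'] + 4:
    miles driver  tip  tip_minus_miles  tip_minus_miles_plus_4
0      44   Lena   22              -22                     -18
1      15    Cal   18                3                       7
2      80   Nora   20              -60                     -56
3      16   Lena   14               -2                       2
4      64   Lena   24              -40                     -36
5      50   Nora    7              -43                     -39
6      13   Lena   23               10                      14
7      18   Lena   24                6                      10
8      69    Cal    3              -66                     -62
9      66   Nora   25              -41                     -37
10     59   Nora    9              -50                     -46
sort by tip_minus_miles_plus_4 descending:
    miles driver  tip  tip_minus_miles  tip_minus_miles_plus_4
6      13   Lena   23               10                      14
7      18   Lena   24                6                      10
1      15    Cal   18                3                       7
3      16   Lena   14               -2                       2
0      44   Lena   22              -22                     -18
4      64   Lena   24              -40                     -36
9      66   Nora   25              -41                     -37
5      50   Nora    7              -43                     -39
10     59   Nora    9              -50                     -46
2      80   Nora   20              -60                     -56
8      69    Cal    3              -66                     -62
Taking the mean of column 'tip_minus_miles_plus_4' gives -23.7272727273.

-23.7272727273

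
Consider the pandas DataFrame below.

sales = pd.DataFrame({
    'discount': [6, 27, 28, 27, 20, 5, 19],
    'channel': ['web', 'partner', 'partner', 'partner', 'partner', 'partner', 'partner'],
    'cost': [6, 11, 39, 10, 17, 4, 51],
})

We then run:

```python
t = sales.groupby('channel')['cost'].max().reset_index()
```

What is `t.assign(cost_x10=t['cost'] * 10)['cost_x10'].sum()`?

group by channel, max of cost:
channel
partner    51
web         6
Name: cost, dtype: int64
reset_index():
   channel  cost
0  partner    51
1      web     6
add column cost_x10 = t['cost'] * 10:
   channel  cost  cost_x10
0  partner    51       510
1      web     6        60
Taking the sum of column 'cost_x10' gives 570.

570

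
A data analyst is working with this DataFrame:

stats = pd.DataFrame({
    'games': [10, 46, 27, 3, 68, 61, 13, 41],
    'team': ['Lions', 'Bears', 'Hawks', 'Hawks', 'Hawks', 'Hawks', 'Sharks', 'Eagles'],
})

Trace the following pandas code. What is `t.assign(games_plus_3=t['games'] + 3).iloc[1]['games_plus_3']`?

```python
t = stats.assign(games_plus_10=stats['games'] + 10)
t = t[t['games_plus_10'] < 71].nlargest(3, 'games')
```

44

add column games_plus_10 = stats['games'] + 10:
   games    team  games_plus_10
0     10   Lions             20
1     46   Bears             56
2     27   Hawks             37
3      3   Hawks             13
4     68   Hawks             78
5     61   Hawks             71
6     13  Sharks             23
7     41  Eagles             51
filter rows where games_plus_10 < 71:
   games    team  games_plus_10
0     10   Lions             20
1     46   Bears             56
2     27   Hawks             37
3      3   Hawks             13
6     13  Sharks             23
7     41  Eagles             51
take 3 rows with largest games:
   games    team  games_plus_10
1     46   Bears             56
7     41  Eagles             51
2     27   Hawks             37
add column games_plus_3 = t['games'] + 3:
   games    team  games_plus_10  games_plus_3
1     46   Bears             56            49
7     41  Eagles             51            44
2     27   Hawks             37            30
Then the value at position 1, column 'games_plus_3': 44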